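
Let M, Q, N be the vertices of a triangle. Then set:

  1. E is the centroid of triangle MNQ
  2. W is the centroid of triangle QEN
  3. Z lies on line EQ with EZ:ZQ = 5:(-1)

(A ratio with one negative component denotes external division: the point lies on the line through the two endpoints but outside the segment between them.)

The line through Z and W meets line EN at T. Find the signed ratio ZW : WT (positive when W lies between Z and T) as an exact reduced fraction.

Choose coordinates M = (0, 0), Q = (1, 0), N = (0, 1).
1. E is the centroid of triangle MNQ ⇒ E = (1/3, 1/3)
2. W is the centroid of triangle QEN ⇒ W = (4/9, 4/9)
3. Z lies on line EQ with EZ:ZQ = 5:(-1) ⇒ Z = (7/6, -1/12)
line ZW meets EN at T = (2/11, 7/11)
W = Z + t·(T−Z) with t = 11/15, so ZW:WT = 11/15:4/15

ZW:WT = 11/4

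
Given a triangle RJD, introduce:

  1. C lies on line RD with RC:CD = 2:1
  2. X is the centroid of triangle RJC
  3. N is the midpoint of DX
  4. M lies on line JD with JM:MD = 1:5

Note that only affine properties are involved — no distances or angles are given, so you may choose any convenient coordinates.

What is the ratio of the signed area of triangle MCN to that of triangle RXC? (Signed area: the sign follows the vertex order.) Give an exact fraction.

Set R = (0, 0), J = (1, 0), D = (0, 1); any affine frame gives the same invariant.
1. C lies on line RD with RC:CD = 2:1 ⇒ C = (0, 2/3)
2. X is the centroid of triangle RJC ⇒ X = (1/3, 2/9)
3. N is the midpoint of DX ⇒ N = (1/6, 11/18)
4. M lies on line JD with JM:MD = 1:5 ⇒ M = (5/6, 1/6)
2·[MCN] = -1/27, 2·[RXC] = 2/9
[MCN]:[RXC] = -1/27:2/9 = -1/6

[MCN]:[RXC] = -1/6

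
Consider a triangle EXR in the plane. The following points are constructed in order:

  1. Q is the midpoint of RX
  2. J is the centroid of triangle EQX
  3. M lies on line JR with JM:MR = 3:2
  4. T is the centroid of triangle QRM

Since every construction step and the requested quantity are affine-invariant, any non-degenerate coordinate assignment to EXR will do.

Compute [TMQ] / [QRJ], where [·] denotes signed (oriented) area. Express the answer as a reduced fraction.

Choose coordinates E = (0, 0), X = (1, 0), R = (0, 1).
1. Q is the midpoint of RX ⇒ Q = (1/2, 1/2)
2. J is the centroid of triangle EQX ⇒ J = (1/2, 1/6)
3. M lies on line JR with JM:MR = 3:2 ⇒ M = (1/5, 2/3)
4. T is the centroid of triangle QRM ⇒ T = (7/30, 13/18)
2·[TMQ] = 1/45, 2·[QRJ] = 1/6
[TMQ]:[QRJ] = 1/45:1/6 = 2/15

[TMQ]:[QRJ] = 2/15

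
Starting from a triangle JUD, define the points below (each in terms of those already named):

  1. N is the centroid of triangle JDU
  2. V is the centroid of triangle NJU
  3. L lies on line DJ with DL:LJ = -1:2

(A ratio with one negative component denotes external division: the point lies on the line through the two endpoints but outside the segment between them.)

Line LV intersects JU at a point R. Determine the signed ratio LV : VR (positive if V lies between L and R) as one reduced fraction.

Work in coordinates with J = (0, 0), U = (1, 0), D = (0, 1).
1. N is the centroid of triangle JDU ⇒ N = (1/3, 1/3)
2. V is the centroid of triangle NJU ⇒ V = (4/9, 1/9)
3. L lies on line DJ with DL:LJ = -1:2 ⇒ L = (0, 2)
line LV meets JU at R = (8/17, 0)
V = L + t·(R−L) with t = 17/18, so LV:VR = 17/18:1/18

LV:VR = 17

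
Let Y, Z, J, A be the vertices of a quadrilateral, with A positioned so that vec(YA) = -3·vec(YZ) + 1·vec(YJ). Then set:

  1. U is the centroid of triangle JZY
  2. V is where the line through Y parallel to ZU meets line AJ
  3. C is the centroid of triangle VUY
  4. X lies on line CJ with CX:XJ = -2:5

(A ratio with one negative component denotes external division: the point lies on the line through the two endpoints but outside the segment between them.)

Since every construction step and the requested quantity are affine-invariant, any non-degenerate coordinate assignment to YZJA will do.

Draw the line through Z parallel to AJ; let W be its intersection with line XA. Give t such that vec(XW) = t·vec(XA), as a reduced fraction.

Set Y = (0, 0), Z = (1, 0), J = (0, 1), A = (-3, 1); any affine frame gives the same invariant.
1. U is the centroid of triangle JZY ⇒ U = (1/3, 1/3)
2. V is where the line through Y parallel to ZU meets line AJ ⇒ V = (-2, 1)
3. C is the centroid of triangle VUY ⇒ C = (-5/9, 4/9)
4. X lies on line CJ with CX:XJ = -2:5 ⇒ X = (-25/27, 2/27)
through Z parallel to AJ: direction (3, 0); meets XA at W = (-19/25, 0)
W = X + t·(A−X) with t = -2/25

t = -2/25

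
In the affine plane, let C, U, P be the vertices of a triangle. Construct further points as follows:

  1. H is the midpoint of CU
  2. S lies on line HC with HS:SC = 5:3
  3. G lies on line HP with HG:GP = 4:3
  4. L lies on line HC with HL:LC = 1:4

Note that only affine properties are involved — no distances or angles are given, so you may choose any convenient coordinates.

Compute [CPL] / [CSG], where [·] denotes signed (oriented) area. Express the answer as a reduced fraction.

[CPL]:[CSG] = -56/15

Work in coordinates with C = (0, 0), U = (1, 0), P = (0, 1).
1. H is the midpoint of CU ⇒ H = (1/2, 0)
2. S lies on line HC with HS:SC = 5:3 ⇒ S = (3/16, 0)
3. G lies on line HP with HG:GP = 4:3 ⇒ G = (3/14, 4/7)
4. L lies on line HC with HL:LC = 1:4 ⇒ L = (2/5, 0)
2·[CPL] = -2/5, 2·[CSG] = 3/28
[CPL]:[CSG] = -2/5:3/28 = -56/15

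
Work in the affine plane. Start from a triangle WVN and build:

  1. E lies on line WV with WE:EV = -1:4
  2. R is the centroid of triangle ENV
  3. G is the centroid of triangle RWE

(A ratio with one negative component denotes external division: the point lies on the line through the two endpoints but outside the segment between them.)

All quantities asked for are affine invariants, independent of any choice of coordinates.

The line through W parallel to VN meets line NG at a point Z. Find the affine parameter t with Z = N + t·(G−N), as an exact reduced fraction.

t = 27/25

Choose coordinates W = (0, 0), V = (1, 0), N = (0, 1).
1. E lies on line WV with WE:EV = -1:4 ⇒ E = (-1/3, 0)
2. R is the centroid of triangle ENV ⇒ R = (2/9, 1/3)
3. G is the centroid of triangle RWE ⇒ G = (-1/27, 1/9)
through W parallel to VN: direction (-1, 1); meets NG at Z = (-1/25, 1/25)
Z = N + t·(G−N) with t = 27/25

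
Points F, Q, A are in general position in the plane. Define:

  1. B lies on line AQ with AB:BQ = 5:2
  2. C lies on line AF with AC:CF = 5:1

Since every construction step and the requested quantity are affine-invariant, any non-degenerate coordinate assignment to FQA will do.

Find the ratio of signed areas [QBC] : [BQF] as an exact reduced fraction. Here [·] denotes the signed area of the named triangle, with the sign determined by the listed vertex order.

Work in coordinates with F = (0, 0), Q = (1, 0), A = (0, 1).
1. B lies on line AQ with AB:BQ = 5:2 ⇒ B = (5/7, 2/7)
2. C lies on line AF with AC:CF = 5:1 ⇒ C = (0, 1/6)
2·[QBC] = 5/21, 2·[BQF] = -2/7
[QBC]:[BQF] = 5/21:-2/7 = -5/6

[QBC]:[BQF] = -5/6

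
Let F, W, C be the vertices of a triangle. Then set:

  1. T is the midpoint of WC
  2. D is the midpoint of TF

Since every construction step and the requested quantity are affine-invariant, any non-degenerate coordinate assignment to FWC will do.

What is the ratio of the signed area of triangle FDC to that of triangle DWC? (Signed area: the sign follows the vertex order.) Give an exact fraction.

Work in coordinates with F = (0, 0), W = (1, 0), C = (0, 1).
1. T is the midpoint of WC ⇒ T = (1/2, 1/2)
2. D is the midpoint of TF ⇒ D = (1/4, 1/4)
2·[FDC] = 1/4, 2·[DWC] = 1/2
[FDC]:[DWC] = 1/4:1/2 = 1/2

[FDC]:[DWC] = 1/2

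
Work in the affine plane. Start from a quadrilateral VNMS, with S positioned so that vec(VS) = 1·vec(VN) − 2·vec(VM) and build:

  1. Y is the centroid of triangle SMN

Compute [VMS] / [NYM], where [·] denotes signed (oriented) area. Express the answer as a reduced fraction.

Work in coordinates with V = (0, 0), N = (1, 0), M = (0, 1), S = (1, -2).
1. Y is the centroid of triangle SMN ⇒ Y = (2/3, -1/3)
2·[VMS] = -1, 2·[NYM] = -2/3
[VMS]:[NYM] = -1:-2/3 = 3/2

[VMS]:[NYM] = 3/2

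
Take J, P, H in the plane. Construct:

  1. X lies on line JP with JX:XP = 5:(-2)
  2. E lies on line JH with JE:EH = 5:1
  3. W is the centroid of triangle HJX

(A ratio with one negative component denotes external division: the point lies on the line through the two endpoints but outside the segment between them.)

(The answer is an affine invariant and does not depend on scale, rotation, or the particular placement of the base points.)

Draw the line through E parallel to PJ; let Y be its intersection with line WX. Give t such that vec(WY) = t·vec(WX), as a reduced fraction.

t = -3/2

Set J = (0, 0), P = (1, 0), H = (0, 1); any affine frame gives the same invariant.
1. X lies on line JP with JX:XP = 5:(-2) ⇒ X = (5/3, 0)
2. E lies on line JH with JE:EH = 5:1 ⇒ E = (0, 5/6)
3. W is the centroid of triangle HJX ⇒ W = (5/9, 1/3)
through E parallel to PJ: direction (-1, 0); meets WX at Y = (-10/9, 5/6)
Y = W + t·(X−W) with t = -3/2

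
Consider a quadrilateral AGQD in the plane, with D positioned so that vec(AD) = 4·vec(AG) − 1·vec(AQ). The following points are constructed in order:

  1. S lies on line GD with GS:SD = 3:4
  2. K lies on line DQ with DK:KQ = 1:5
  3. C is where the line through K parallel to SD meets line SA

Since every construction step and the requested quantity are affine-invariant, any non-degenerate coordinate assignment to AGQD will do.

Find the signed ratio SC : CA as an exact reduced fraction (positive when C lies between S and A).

Assign A = (0, 0), G = (1, 0), Q = (0, 1), D = (4, -1) — the answer is frame-independent, so this choice is without loss of generality.
1. S lies on line GD with GS:SD = 3:4 ⇒ S = (16/7, -3/7)
2. K lies on line DQ with DK:KQ = 1:5 ⇒ K = (10/3, -2/3)
3. C is where the line through K parallel to SD meets line SA ⇒ C = (64/21, -4/7)
C = S + t·(A−S) with t = -1/3, so SC:CA = t:(1−t) = -1/3:4/3

SC:CA = -1/4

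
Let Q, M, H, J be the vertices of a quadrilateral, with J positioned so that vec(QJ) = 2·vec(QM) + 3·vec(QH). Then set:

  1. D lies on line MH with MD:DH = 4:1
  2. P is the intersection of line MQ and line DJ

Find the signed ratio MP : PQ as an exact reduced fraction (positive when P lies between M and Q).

MP:PQ = -16/5

Work in coordinates with Q = (0, 0), M = (1, 0), H = (0, 1), J = (2, 3).
1. D lies on line MH with MD:DH = 4:1 ⇒ D = (1/5, 4/5)
2. P is the intersection of line MQ and line DJ ⇒ P = (-5/11, 0)
P = M + t·(Q−M) with t = 16/11, so MP:PQ = t:(1−t) = 16/11:-5/11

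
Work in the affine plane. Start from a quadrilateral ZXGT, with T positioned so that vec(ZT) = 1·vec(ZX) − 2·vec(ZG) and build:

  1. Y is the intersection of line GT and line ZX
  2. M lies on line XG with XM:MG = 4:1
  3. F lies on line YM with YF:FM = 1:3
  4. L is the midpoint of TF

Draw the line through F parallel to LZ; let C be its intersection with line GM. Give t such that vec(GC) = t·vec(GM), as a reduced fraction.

Assign Z = (0, 0), X = (1, 0), G = (0, 1), T = (1, -2) — the answer is frame-independent, so this choice is without loss of generality.
1. Y is the intersection of line GT and line ZX ⇒ Y = (1/3, 0)
2. M lies on line XG with XM:MG = 4:1 ⇒ M = (1/5, 4/5)
3. F lies on line YM with YF:FM = 1:3 ⇒ F = (3/10, 1/5)
4. L is the midpoint of TF ⇒ L = (13/20, -9/10)
through F parallel to LZ: direction (-13/20, 9/10); meets GM at C = (-1, 2)
C = G + t·(M−G) with t = -5

t = -5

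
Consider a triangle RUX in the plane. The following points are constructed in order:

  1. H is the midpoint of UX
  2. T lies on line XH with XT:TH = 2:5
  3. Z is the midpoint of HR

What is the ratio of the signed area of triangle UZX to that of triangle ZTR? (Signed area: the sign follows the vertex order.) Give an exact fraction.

[UZX]:[ZTR] = -14/5

Assign R = (0, 0), U = (1, 0), X = (0, 1) — the answer is frame-independent, so this choice is without loss of generality.
1. H is the midpoint of UX ⇒ H = (1/2, 1/2)
2. T lies on line XH with XT:TH = 2:5 ⇒ T = (1/7, 6/7)
3. Z is the midpoint of HR ⇒ Z = (1/4, 1/4)
2·[UZX] = -1/2, 2·[ZTR] = 5/28
[UZX]:[ZTR] = -1/2:5/28 = -14/5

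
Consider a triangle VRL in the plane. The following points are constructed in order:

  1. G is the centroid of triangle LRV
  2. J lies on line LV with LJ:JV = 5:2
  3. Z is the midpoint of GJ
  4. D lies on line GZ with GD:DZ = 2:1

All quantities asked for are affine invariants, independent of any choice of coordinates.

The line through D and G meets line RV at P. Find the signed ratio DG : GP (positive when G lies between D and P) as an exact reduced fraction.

Choose coordinates V = (0, 0), R = (1, 0), L = (0, 1).
1. G is the centroid of triangle LRV ⇒ G = (1/3, 1/3)
2. J lies on line LV with LJ:JV = 5:2 ⇒ J = (0, 2/7)
3. Z is the midpoint of GJ ⇒ Z = (1/6, 13/42)
4. D lies on line GZ with GD:DZ = 2:1 ⇒ D = (2/9, 20/63)
line DG meets RV at P = (-2, 0)
G = D + t·(P−D) with t = -1/20, so DG:GP = -1/20:21/20

DG:GP = -1/21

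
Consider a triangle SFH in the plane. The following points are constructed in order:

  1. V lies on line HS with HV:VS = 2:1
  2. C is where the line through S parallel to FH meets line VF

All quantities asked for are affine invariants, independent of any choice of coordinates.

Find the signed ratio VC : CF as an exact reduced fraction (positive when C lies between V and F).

VC:CF = -1/3

Choose coordinates S = (0, 0), F = (1, 0), H = (0, 1).
1. V lies on line HS with HV:VS = 2:1 ⇒ V = (0, 1/3)
2. C is where the line through S parallel to FH meets line VF ⇒ C = (-1/2, 1/2)
C = V + t·(F−V) with t = -1/2, so VC:CF = t:(1−t) = -1/2:3/2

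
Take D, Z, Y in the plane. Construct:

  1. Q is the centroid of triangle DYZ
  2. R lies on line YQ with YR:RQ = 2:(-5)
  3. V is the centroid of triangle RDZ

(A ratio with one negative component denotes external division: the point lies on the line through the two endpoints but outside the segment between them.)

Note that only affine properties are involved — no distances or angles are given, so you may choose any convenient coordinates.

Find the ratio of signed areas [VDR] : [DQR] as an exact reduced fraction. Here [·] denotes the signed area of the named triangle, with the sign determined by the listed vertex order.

[VDR]:[DQR] = -13/15

Work in coordinates with D = (0, 0), Z = (1, 0), Y = (0, 1).
1. Q is the centroid of triangle DYZ ⇒ Q = (1/3, 1/3)
2. R lies on line YQ with YR:RQ = 2:(-5) ⇒ R = (-2/9, 13/9)
3. V is the centroid of triangle RDZ ⇒ V = (7/27, 13/27)
2·[VDR] = -13/27, 2·[DQR] = 5/9
[VDR]:[DQR] = -13/27:5/9 = -13/15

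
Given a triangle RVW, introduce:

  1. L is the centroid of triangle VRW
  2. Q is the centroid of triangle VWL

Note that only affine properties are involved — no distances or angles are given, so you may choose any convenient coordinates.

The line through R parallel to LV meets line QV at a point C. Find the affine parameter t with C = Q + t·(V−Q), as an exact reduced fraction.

t = 4

Set R = (0, 0), V = (1, 0), W = (0, 1); any affine frame gives the same invariant.
1. L is the centroid of triangle VRW ⇒ L = (1/3, 1/3)
2. Q is the centroid of triangle VWL ⇒ Q = (4/9, 4/9)
through R parallel to LV: direction (2/3, -1/3); meets QV at C = (8/3, -4/3)
C = Q + t·(V−Q) with t = 4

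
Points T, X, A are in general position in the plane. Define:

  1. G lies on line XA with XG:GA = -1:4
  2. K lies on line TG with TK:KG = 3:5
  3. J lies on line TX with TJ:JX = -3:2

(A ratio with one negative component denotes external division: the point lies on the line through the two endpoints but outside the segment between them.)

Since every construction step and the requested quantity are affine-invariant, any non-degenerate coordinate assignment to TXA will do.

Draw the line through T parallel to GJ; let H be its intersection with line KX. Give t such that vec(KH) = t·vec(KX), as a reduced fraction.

Assign T = (0, 0), X = (1, 0), A = (0, 1) — the answer is frame-independent, so this choice is without loss of generality.
1. G lies on line XA with XG:GA = -1:4 ⇒ G = (4/3, -1/3)
2. K lies on line TG with TK:KG = 3:5 ⇒ K = (1/2, -1/8)
3. J lies on line TX with TJ:JX = -3:2 ⇒ J = (3, 0)
through T parallel to GJ: direction (5/3, 1/3); meets KX at H = (5, 1)
H = K + t·(X−K) with t = 9

t = 9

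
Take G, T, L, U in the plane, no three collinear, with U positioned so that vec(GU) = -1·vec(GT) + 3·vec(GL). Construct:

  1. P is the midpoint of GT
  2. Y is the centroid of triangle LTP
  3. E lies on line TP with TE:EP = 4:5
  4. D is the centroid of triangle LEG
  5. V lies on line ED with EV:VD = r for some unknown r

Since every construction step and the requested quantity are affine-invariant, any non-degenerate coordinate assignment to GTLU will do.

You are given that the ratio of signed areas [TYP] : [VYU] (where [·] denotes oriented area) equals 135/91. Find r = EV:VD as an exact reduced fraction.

r = 2/3

Work in coordinates with G = (0, 0), T = (1, 0), L = (0, 1), U = (-1, 3).
1. P is the midpoint of GT ⇒ P = (1/2, 0)
2. Y is the centroid of triangle LTP ⇒ Y = (1/2, 1/3)
3. E lies on line TP with TE:EP = 4:5 ⇒ E = (7/9, 0)
4. D is the centroid of triangle LEG ⇒ D = (7/27, 1/3)
5. With EV:VD = r, write λ = r/(r+1) so V = E + λ·(D−E); V is affine-linear in λ
Every point depending on V is an affine combination of V and λ-independent points, so each such coordinate is linear in λ; the λ² term in each signed area is a multiple of (D−E)×(D−E) = 0, so 2·[TYP] and 2·[VYU] are each linear in λ. Evaluating at λ=0 and λ=1:
  2·[TYP] = 1/6,   2·[VYU] = 143/162·λ − 13/54
So [TYP]:[VYU] = (1/6) / (143/162·λ − 13/54). Setting this equal to 135/91:
  1/6 = 135/91·(143/162·λ − 13/54)  ⇒  λ = 2/5
Then r = λ/(1−λ) = (2/5)/(3/5) = 2/3. Check: with r = 2/3, V = (77/135, 2/15) and [TYP]:[VYU] = 135/91 as required.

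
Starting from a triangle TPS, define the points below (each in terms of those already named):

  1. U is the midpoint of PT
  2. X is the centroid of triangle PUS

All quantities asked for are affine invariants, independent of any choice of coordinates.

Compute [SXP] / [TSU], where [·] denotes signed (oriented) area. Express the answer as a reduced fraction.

[SXP]:[TSU] = -1/3

Set T = (0, 0), P = (1, 0), S = (0, 1); any affine frame gives the same invariant.
1. U is the midpoint of PT ⇒ U = (1/2, 0)
2. X is the centroid of triangle PUS ⇒ X = (1/2, 1/3)
2·[SXP] = 1/6, 2·[TSU] = -1/2
[SXP]:[TSU] = 1/6:-1/2 = -1/3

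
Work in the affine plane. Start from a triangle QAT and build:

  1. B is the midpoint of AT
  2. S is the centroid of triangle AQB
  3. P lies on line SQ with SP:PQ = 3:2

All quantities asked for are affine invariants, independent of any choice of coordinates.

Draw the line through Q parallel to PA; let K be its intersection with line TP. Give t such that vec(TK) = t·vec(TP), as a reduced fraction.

Assign Q = (0, 0), A = (1, 0), T = (0, 1) — the answer is frame-independent, so this choice is without loss of generality.
1. B is the midpoint of AT ⇒ B = (1/2, 1/2)
2. S is the centroid of triangle AQB ⇒ S = (1/2, 1/6)
3. P lies on line SQ with SP:PQ = 3:2 ⇒ P = (1/5, 1/15)
through Q parallel to PA: direction (4/5, -1/15); meets TP at K = (12/55, -1/55)
K = T + t·(P−T) with t = 12/11

t = 12/11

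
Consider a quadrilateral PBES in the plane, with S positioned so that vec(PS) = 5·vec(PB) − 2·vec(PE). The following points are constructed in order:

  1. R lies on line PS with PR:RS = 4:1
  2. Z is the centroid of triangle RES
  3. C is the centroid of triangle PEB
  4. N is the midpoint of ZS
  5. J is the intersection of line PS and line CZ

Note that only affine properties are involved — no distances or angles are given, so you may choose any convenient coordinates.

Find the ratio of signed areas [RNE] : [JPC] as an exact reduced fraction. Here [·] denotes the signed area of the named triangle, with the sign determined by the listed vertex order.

Choose coordinates P = (0, 0), B = (1, 0), E = (0, 1), S = (5, -2).
1. R lies on line PS with PR:RS = 4:1 ⇒ R = (4, -8/5)
2. Z is the centroid of triangle RES ⇒ Z = (3, -13/15)
3. C is the centroid of triangle PEB ⇒ C = (1/3, 1/3)
4. N is the midpoint of ZS ⇒ N = (4, -43/30)
5. J is the intersection of line PS and line CZ ⇒ J = (29/3, -58/15)
2·[RNE] = 2/3, 2·[JPC] = -203/45
[RNE]:[JPC] = 2/3:-203/45 = -30/203

[RNE]:[JPC] = -30/203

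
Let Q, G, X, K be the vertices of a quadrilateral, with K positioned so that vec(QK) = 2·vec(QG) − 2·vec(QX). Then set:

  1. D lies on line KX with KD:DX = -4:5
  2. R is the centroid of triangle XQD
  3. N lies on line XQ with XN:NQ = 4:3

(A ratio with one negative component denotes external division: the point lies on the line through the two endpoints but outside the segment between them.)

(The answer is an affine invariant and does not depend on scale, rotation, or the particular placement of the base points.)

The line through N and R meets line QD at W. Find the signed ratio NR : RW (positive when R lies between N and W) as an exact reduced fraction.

Set Q = (0, 0), G = (1, 0), X = (0, 1), K = (2, -2); any affine frame gives the same invariant.
1. D lies on line KX with KD:DX = -4:5 ⇒ D = (10, -14)
2. R is the centroid of triangle XQD ⇒ R = (10/3, -13/3)
3. N lies on line XQ with XN:NQ = 4:3 ⇒ N = (0, 3/7)
line NR meets QD at W = (15, -21)
R = N + t·(W−N) with t = 2/9, so NR:RW = 2/9:7/9

NR:RW = 2/7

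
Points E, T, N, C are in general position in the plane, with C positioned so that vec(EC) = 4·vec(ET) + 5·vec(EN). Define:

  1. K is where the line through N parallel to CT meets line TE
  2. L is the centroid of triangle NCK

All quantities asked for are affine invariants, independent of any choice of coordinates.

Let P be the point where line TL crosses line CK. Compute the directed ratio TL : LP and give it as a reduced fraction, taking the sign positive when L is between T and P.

Work in coordinates with E = (0, 0), T = (1, 0), N = (0, 1), C = (4, 5).
1. K is where the line through N parallel to CT meets line TE ⇒ K = (-3/5, 0)
2. L is the centroid of triangle NCK ⇒ L = (17/15, 2)
line TL meets CK at P = (9/8, 15/8)
L = T + t·(P−T) with t = 16/15, so TL:LP = 16/15:-1/15

TL:LP = -16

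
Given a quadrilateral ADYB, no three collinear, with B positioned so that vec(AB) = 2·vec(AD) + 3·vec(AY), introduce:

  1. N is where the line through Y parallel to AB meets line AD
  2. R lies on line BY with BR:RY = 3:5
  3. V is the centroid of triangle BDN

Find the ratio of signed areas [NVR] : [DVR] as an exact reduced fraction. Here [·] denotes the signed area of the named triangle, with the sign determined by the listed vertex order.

Choose coordinates A = (0, 0), D = (1, 0), Y = (0, 1), B = (2, 3).
1. N is where the line through Y parallel to AB meets line AD ⇒ N = (-2/3, 0)
2. R lies on line BY with BR:RY = 3:5 ⇒ R = (5/4, 9/4)
3. V is the centroid of triangle BDN ⇒ V = (7/9, 1)
2·[NVR] = 4/3, 2·[DVR] = -3/4
[NVR]:[DVR] = 4/3:-3/4 = -16/9

[NVR]:[DVR] = -16/9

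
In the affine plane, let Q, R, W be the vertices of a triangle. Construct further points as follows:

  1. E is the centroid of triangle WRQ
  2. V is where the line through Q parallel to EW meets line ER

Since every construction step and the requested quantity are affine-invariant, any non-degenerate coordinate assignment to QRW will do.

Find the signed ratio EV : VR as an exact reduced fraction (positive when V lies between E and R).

Work in coordinates with Q = (0, 0), R = (1, 0), W = (0, 1).
1. E is the centroid of triangle WRQ ⇒ E = (1/3, 1/3)
2. V is where the line through Q parallel to EW meets line ER ⇒ V = (-1/3, 2/3)
V = E + t·(R−E) with t = -1, so EV:VR = t:(1−t) = -1:2

EV:VR = -1/2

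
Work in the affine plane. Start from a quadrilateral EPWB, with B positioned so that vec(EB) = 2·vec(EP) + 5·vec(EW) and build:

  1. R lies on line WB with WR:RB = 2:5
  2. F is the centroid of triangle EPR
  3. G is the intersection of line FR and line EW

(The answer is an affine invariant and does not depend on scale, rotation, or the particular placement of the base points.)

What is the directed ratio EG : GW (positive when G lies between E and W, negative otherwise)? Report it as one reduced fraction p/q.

EG:GW = -15/16

Assign E = (0, 0), P = (1, 0), W = (0, 1), B = (2, 5) — the answer is frame-independent, so this choice is without loss of generality.
1. R lies on line WB with WR:RB = 2:5 ⇒ R = (4/7, 15/7)
2. F is the centroid of triangle EPR ⇒ F = (11/21, 5/7)
3. G is the intersection of line FR and line EW ⇒ G = (0, -15)
G = E + t·(W−E) with t = -15, so EG:GW = t:(1−t) = -15:16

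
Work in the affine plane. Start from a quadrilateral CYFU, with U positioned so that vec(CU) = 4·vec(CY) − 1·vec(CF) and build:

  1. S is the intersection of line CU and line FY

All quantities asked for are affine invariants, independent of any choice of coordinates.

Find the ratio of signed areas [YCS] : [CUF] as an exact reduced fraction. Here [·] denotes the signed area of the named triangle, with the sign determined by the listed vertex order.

[YCS]:[CUF] = 1/12

Set C = (0, 0), Y = (1, 0), F = (0, 1), U = (4, -1); any affine frame gives the same invariant.
1. S is the intersection of line CU and line FY ⇒ S = (4/3, -1/3)
2·[YCS] = 1/3, 2·[CUF] = 4
[YCS]:[CUF] = 1/3:4 = 1/12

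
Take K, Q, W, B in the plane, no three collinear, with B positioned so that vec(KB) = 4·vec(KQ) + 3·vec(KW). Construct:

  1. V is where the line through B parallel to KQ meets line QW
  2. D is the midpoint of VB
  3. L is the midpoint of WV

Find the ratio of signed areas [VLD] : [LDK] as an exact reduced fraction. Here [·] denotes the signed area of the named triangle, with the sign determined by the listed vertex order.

[VLD]:[LDK] = -3/5

Choose coordinates K = (0, 0), Q = (1, 0), W = (0, 1), B = (4, 3).
1. V is where the line through B parallel to KQ meets line QW ⇒ V = (-2, 3)
2. D is the midpoint of VB ⇒ D = (1, 3)
3. L is the midpoint of WV ⇒ L = (-1, 2)
2·[VLD] = 3, 2·[LDK] = -5
[VLD]:[LDK] = 3:-5 = -3/5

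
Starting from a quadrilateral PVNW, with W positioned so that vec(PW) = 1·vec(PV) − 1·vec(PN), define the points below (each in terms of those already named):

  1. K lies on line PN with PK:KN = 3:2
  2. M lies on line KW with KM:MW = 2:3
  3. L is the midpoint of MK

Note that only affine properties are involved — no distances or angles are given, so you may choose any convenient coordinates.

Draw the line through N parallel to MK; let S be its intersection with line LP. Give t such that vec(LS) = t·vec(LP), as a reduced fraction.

Assign P = (0, 0), V = (1, 0), N = (0, 1), W = (1, -1) — the answer is frame-independent, so this choice is without loss of generality.
1. K lies on line PN with PK:KN = 3:2 ⇒ K = (0, 3/5)
2. M lies on line KW with KM:MW = 2:3 ⇒ M = (2/5, -1/25)
3. L is the midpoint of MK ⇒ L = (1/5, 7/25)
through N parallel to MK: direction (-2/5, 16/25); meets LP at S = (1/3, 7/15)
S = L + t·(P−L) with t = -2/3

t = -2/3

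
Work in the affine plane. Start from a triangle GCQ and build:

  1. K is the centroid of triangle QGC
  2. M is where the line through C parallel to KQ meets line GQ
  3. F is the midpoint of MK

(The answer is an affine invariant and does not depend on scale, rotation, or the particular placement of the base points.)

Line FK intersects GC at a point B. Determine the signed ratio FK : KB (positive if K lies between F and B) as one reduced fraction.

FK:KB = 5/2

Work in coordinates with G = (0, 0), C = (1, 0), Q = (0, 1).
1. K is the centroid of triangle QGC ⇒ K = (1/3, 1/3)
2. M is where the line through C parallel to KQ meets line GQ ⇒ M = (0, 2)
3. F is the midpoint of MK ⇒ F = (1/6, 7/6)
line FK meets GC at B = (2/5, 0)
K = F + t·(B−F) with t = 5/7, so FK:KB = 5/7:2/7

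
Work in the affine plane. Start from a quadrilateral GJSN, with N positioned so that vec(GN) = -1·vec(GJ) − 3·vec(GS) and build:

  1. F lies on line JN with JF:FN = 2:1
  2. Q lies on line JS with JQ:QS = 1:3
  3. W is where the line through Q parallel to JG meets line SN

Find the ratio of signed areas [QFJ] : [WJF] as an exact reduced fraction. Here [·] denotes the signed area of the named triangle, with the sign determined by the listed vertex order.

[QFJ]:[WJF] = -4/13

Assign G = (0, 0), J = (1, 0), S = (0, 1), N = (-1, -3) — the answer is frame-independent, so this choice is without loss of generality.
1. F lies on line JN with JF:FN = 2:1 ⇒ F = (-1/3, -2)
2. Q lies on line JS with JQ:QS = 1:3 ⇒ Q = (3/4, 1/4)
3. W is where the line through Q parallel to JG meets line SN ⇒ W = (-3/16, 1/4)
2·[QFJ] = 5/6, 2·[WJF] = -65/24
[QFJ]:[WJF] = 5/6:-65/24 = -4/13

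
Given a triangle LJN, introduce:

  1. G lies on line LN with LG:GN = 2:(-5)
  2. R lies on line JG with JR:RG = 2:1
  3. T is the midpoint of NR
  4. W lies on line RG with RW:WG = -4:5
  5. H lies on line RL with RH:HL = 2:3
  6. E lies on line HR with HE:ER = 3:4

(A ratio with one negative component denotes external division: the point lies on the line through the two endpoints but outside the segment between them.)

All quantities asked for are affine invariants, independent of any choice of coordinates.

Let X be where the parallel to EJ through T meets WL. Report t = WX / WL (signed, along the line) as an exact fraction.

Choose coordinates L = (0, 0), J = (1, 0), N = (0, 1).
1. G lies on line LN with LG:GN = 2:(-5) ⇒ G = (0, -2/3)
2. R lies on line JG with JR:RG = 2:1 ⇒ R = (1/3, -4/9)
3. T is the midpoint of NR ⇒ T = (1/6, 5/18)
4. W lies on line RG with RW:WG = -4:5 ⇒ W = (5/3, 4/9)
5. H lies on line RL with RH:HL = 2:3 ⇒ H = (1/5, -4/15)
6. E lies on line HR with HE:ER = 3:4 ⇒ E = (9/35, -12/35)
through T parallel to EJ: direction (26/35, 12/35); meets WL at X = (-235/228, -47/171)
X = W + t·(L−W) with t = 123/76

t = 123/76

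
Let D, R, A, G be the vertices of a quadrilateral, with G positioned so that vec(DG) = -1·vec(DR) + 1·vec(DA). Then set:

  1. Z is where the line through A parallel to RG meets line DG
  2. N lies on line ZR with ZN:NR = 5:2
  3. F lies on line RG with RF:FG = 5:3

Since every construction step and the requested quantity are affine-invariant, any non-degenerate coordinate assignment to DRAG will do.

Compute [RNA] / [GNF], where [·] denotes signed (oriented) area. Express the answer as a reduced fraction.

[RNA]:[GNF] = 8/3

Set D = (0, 0), R = (1, 0), A = (0, 1), G = (-1, 1); any affine frame gives the same invariant.
1. Z is where the line through A parallel to RG meets line DG ⇒ Z = (-2, 2)
2. N lies on line ZR with ZN:NR = 5:2 ⇒ N = (1/7, 4/7)
3. F lies on line RG with RF:FG = 5:3 ⇒ F = (-1/4, 5/8)
2·[RNA] = -2/7, 2·[GNF] = -3/28
[RNA]:[GNF] = -2/7:-3/28 = 8/3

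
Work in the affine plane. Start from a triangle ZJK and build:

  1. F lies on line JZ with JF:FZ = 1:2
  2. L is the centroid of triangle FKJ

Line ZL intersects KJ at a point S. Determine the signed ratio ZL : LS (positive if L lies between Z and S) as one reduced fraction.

Assign Z = (0, 0), J = (1, 0), K = (0, 1) — the answer is frame-independent, so this choice is without loss of generality.
1. F lies on line JZ with JF:FZ = 1:2 ⇒ F = (2/3, 0)
2. L is the centroid of triangle FKJ ⇒ L = (5/9, 1/3)
line ZL meets KJ at S = (5/8, 3/8)
L = Z + t·(S−Z) with t = 8/9, so ZL:LS = 8/9:1/9

ZL:LS = 8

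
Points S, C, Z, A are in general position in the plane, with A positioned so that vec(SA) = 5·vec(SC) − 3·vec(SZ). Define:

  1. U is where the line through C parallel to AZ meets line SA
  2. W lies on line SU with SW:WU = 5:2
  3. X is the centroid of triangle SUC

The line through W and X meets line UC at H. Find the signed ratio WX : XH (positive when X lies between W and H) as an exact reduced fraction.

WX:XH = -1/7

Choose coordinates S = (0, 0), C = (1, 0), Z = (0, 1), A = (5, -3).
1. U is where the line through C parallel to AZ meets line SA ⇒ U = (4, -12/5)
2. W lies on line SU with SW:WU = 5:2 ⇒ W = (20/7, -12/7)
3. X is the centroid of triangle SUC ⇒ X = (5/3, -4/5)
line WX meets UC at H = (10, -36/5)
X = W + t·(H−W) with t = -1/6, so WX:XH = -1/6:7/6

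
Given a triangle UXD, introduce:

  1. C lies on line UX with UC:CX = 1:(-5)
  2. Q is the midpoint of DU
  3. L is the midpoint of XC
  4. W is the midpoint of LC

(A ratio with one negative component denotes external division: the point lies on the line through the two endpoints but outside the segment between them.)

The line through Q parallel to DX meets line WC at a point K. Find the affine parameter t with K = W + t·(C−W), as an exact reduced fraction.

t = -7/5

Choose coordinates U = (0, 0), X = (1, 0), D = (0, 1).
1. C lies on line UX with UC:CX = 1:(-5) ⇒ C = (-1/4, 0)
2. Q is the midpoint of DU ⇒ Q = (0, 1/2)
3. L is the midpoint of XC ⇒ L = (3/8, 0)
4. W is the midpoint of LC ⇒ W = (1/16, 0)
through Q parallel to DX: direction (1, -1); meets WC at K = (1/2, 0)
K = W + t·(C−W) with t = -7/5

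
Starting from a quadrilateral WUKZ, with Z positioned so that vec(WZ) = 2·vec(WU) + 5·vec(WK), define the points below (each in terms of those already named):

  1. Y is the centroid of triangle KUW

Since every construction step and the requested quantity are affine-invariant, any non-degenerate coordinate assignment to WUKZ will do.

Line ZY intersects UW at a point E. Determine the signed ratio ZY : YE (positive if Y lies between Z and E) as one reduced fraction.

ZY:YE = 14

Assign W = (0, 0), U = (1, 0), K = (0, 1), Z = (2, 5) — the answer is frame-independent, so this choice is without loss of generality.
1. Y is the centroid of triangle KUW ⇒ Y = (1/3, 1/3)
line ZY meets UW at E = (3/14, 0)
Y = Z + t·(E−Z) with t = 14/15, so ZY:YE = 14/15:1/15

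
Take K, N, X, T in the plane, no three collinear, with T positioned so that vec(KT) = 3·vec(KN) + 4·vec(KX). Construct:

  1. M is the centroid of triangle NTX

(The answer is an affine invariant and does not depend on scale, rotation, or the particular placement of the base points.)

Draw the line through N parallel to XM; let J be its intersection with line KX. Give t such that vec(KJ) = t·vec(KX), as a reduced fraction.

t = -1/2

Work in coordinates with K = (0, 0), N = (1, 0), X = (0, 1), T = (3, 4).
1. M is the centroid of triangle NTX ⇒ M = (4/3, 5/3)
through N parallel to XM: direction (4/3, 2/3); meets KX at J = (0, -1/2)
J = K + t·(X−K) with t = -1/2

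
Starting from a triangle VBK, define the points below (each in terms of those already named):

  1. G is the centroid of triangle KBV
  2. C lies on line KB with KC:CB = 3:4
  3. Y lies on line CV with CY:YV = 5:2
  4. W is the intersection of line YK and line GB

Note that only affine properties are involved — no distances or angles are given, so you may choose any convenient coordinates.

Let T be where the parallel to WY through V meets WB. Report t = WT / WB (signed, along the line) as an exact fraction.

t = -6/35

Choose coordinates V = (0, 0), B = (1, 0), K = (0, 1).
1. G is the centroid of triangle KBV ⇒ G = (1/3, 1/3)
2. C lies on line KB with KC:CB = 3:4 ⇒ C = (3/7, 4/7)
3. Y lies on line CV with CY:YV = 5:2 ⇒ Y = (6/49, 8/49)
4. W is the intersection of line YK and line GB ⇒ W = (3/38, 35/76)
through V parallel to WY: direction (81/1862, -1107/3724); meets WB at T = (-3/38, 41/76)
T = W + t·(B−W) with t = -6/35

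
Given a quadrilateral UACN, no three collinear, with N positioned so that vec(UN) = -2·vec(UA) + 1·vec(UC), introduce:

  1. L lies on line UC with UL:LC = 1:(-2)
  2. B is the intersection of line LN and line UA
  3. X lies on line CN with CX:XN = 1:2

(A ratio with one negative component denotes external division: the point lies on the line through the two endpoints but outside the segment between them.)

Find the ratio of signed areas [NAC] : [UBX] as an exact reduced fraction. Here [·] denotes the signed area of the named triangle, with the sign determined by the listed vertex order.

Set U = (0, 0), A = (1, 0), C = (0, 1), N = (-2, 1); any affine frame gives the same invariant.
1. L lies on line UC with UL:LC = 1:(-2) ⇒ L = (0, -1)
2. B is the intersection of line LN and line UA ⇒ B = (-1, 0)
3. X lies on line CN with CX:XN = 1:2 ⇒ X = (-2/3, 1)
2·[NAC] = 2, 2·[UBX] = -1
[NAC]:[UBX] = 2:-1 = -2

[NAC]:[UBX] = -2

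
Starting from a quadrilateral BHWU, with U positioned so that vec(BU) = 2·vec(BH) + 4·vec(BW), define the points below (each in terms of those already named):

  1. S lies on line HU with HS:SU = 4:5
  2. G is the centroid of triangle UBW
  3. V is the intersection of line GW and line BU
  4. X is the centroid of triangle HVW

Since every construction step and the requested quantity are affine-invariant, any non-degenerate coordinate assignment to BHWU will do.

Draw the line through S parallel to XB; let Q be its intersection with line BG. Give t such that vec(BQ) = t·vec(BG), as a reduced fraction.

Assign B = (0, 0), H = (1, 0), W = (0, 1), U = (2, 4) — the answer is frame-independent, so this choice is without loss of generality.
1. S lies on line HU with HS:SU = 4:5 ⇒ S = (13/9, 16/9)
2. G is the centroid of triangle UBW ⇒ G = (2/3, 5/3)
3. V is the intersection of line GW and line BU ⇒ V = (1, 2)
4. X is the centroid of triangle HVW ⇒ X = (2/3, 1)
through S parallel to XB: direction (-2/3, -1); meets BG at Q = (-7/18, -35/36)
Q = B + t·(G−B) with t = -7/12

t = -7/12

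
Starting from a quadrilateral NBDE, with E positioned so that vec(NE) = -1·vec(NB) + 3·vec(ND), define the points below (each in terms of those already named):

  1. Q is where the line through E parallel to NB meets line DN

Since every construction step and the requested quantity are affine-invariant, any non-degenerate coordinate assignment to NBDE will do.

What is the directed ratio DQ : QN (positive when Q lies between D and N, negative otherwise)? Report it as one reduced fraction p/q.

Set N = (0, 0), B = (1, 0), D = (0, 1), E = (-1, 3); any affine frame gives the same invariant.
1. Q is where the line through E parallel to NB meets line DN ⇒ Q = (0, 3)
Q = D + t·(N−D) with t = -2, so DQ:QN = t:(1−t) = -2:3

DQ:QN = -2/3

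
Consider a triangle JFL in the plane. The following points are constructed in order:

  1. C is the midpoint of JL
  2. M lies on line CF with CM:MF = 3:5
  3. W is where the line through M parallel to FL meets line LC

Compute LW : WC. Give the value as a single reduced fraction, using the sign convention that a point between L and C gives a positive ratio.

Assign J = (0, 0), F = (1, 0), L = (0, 1) — the answer is frame-independent, so this choice is without loss of generality.
1. C is the midpoint of JL ⇒ C = (0, 1/2)
2. M lies on line CF with CM:MF = 3:5 ⇒ M = (3/8, 5/16)
3. W is where the line through M parallel to FL meets line LC ⇒ W = (0, 11/16)
W = L + t·(C−L) with t = 5/8, so LW:WC = t:(1−t) = 5/8:3/8

LW:WC = 5/3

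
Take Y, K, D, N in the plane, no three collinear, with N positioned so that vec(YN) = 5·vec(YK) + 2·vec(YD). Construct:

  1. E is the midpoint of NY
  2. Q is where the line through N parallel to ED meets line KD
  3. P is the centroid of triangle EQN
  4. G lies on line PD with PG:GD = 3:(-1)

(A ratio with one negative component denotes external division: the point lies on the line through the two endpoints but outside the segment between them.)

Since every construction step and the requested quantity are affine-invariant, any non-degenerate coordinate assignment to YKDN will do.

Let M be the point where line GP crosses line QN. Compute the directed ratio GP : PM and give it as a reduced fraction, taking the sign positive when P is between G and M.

Work in coordinates with Y = (0, 0), K = (1, 0), D = (0, 1), N = (5, 2).
1. E is the midpoint of NY ⇒ E = (5/2, 1)
2. Q is where the line through N parallel to ED meets line KD ⇒ Q = (-1, 2)
3. P is the centroid of triangle EQN ⇒ P = (13/6, 5/3)
4. G lies on line PD with PG:GD = 3:(-1) ⇒ G = (-13/12, 2/3)
line GP meets QN at M = (13/4, 2)
P = G + t·(M−G) with t = 3/4, so GP:PM = 3/4:1/4

GP:PM = 3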